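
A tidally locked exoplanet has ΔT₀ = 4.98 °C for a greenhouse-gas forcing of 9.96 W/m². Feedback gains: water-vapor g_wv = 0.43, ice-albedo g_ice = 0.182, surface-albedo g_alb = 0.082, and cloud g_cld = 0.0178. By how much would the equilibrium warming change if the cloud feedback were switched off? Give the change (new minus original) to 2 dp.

Original: g = 0.7118, ΔT = 4.98/(1−0.7118) = 17.2797 °C.
Without cloud: g' = 0.694, ΔT' = 4.98/(1−0.694) = 16.2745 °C.
Change = 16.2745 − 17.2797 = -1.01 °C.

-1.01 °C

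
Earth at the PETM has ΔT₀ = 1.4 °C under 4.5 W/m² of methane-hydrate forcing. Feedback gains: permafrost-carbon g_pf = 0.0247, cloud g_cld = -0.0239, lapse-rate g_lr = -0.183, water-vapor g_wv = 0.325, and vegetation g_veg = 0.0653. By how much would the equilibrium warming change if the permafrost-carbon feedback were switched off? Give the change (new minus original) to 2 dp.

Original: g = 0.2081, ΔT = 1.4/(1−0.2081) = 1.7679 °C.
Without permafrost-carbon: g' = 0.1834, ΔT' = 1.4/(1−0.1834) = 1.7144 °C.
Change = 1.7144 − 1.7679 = -0.05 °C.

-0.05 °C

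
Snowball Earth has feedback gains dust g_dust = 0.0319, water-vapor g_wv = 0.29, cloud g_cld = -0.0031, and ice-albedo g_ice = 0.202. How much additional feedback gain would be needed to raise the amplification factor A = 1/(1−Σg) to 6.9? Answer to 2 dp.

0.33

Current total gain = 0.5208.
Target gain for A = 6.9: g* = 1 − 1/6.9 = 0.8551.
Additional gain needed = 0.8551 − 0.5208 = 0.33.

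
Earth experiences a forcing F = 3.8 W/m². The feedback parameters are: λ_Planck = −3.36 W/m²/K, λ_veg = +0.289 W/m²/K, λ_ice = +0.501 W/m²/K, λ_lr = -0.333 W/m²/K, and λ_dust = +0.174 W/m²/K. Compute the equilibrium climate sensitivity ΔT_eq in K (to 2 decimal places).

1.39 K

Net feedback parameter λ = (−3.36) + (+0.289) + (+0.501) + (-0.333) + (+0.174) = -2.729 W/m²/K.
ΔT = −F/λ = −3.8/(-2.729) = 1.39 K.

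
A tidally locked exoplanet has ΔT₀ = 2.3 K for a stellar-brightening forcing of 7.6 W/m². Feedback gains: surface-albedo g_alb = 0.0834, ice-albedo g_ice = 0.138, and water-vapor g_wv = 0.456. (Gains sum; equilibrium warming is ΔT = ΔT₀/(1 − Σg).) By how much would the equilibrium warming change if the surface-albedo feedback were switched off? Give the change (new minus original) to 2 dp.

-1.46 K

Original: g = 0.6774, ΔT = 2.3/(1−0.6774) = 7.1296 K.
Without surface-albedo: g' = 0.594, ΔT' = 2.3/(1−0.594) = 5.6650 K.
Change = 5.6650 − 7.1296 = -1.46 K.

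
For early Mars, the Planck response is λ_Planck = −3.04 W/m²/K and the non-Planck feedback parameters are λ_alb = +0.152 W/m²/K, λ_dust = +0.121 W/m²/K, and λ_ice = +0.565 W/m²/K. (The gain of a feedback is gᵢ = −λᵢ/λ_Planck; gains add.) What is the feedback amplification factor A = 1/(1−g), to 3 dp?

Convert to gains: g_alb = 0.152/3.04 = 0.05; g_dust = 0.121/3.04 = 0.0398; g_ice = 0.565/3.04 = 0.1859.
Total gain g = 0.2757.
A = 1/(1 − 0.2757) = 1.381.

1.381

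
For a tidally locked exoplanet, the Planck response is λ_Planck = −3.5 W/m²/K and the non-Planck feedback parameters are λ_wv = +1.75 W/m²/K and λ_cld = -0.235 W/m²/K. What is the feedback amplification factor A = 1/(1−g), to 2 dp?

Convert to gains: g_wv = 1.75/3.5 = 0.5; g_cld = -0.235/3.5 = -0.06714.
Total gain g = 0.43286.
A = 1/(1 − 0.43286) = 1.76.

1.76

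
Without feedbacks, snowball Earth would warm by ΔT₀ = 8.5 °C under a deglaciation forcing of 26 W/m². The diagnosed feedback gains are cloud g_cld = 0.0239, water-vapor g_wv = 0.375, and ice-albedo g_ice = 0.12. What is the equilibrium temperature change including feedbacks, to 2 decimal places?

17.67 °C

Total gain g = 0.0239 + 0.375 + 0.12 = 0.5189.
Amplification A = 1/(1 − 0.5189) = 2.079.
ΔT = 8.5 × 2.079 = 17.67 °C.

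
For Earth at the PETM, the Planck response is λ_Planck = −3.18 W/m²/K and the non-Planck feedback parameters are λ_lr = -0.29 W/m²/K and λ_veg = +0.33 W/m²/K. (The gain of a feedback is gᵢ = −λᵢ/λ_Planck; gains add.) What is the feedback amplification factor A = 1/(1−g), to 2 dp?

1.01

Convert to gains: g_lr = -0.29/3.18 = -0.09119; g_veg = 0.33/3.18 = 0.1038.
Total gain g = 0.01261.
A = 1/(1 − 0.01261) = 1.01.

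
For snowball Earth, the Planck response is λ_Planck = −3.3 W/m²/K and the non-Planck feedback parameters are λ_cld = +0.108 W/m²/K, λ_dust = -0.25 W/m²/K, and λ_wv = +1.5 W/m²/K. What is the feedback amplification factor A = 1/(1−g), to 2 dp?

Convert to gains: g_cld = 0.108/3.3 = 0.03273; g_dust = -0.25/3.3 = -0.07576; g_wv = 1.5/3.3 = 0.4545.
Total gain g = 0.41147.
A = 1/(1 − 0.41147) = 1.70.

1.70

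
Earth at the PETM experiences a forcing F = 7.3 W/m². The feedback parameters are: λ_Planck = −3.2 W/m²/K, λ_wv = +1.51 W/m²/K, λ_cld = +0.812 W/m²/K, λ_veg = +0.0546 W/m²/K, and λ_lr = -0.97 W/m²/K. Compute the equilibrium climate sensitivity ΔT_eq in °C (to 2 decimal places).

4.07 °C

Net feedback parameter λ = (−3.2) + (+1.51) + (+0.812) + (+0.0546) + (-0.97) = -1.7934 W/m²/K.
ΔT = −F/λ = −7.3/(-1.7934) = 4.07 °C.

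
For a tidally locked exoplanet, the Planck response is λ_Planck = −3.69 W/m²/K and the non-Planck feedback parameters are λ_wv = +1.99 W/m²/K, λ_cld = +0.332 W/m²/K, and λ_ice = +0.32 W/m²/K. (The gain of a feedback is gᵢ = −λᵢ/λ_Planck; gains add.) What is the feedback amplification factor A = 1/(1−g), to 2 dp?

3.52

Convert to gains: g_wv = 1.99/3.69 = 0.5393; g_cld = 0.332/3.69 = 0.08997; g_ice = 0.32/3.69 = 0.08672.
Total gain g = 0.71599.
A = 1/(1 − 0.71599) = 3.52.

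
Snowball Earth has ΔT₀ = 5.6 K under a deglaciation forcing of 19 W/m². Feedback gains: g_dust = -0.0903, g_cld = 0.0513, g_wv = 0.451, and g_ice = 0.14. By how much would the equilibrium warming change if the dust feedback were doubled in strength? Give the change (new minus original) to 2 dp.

-2.10 K

Original: g = 0.552, ΔT = 5.6/(1−0.552) = 12.5000 K.
With doubled dust: g' = 0.4617, ΔT' = 5.6/(1−0.4617) = 10.4031 K.
Change = 10.4031 − 12.5000 = -2.10 K.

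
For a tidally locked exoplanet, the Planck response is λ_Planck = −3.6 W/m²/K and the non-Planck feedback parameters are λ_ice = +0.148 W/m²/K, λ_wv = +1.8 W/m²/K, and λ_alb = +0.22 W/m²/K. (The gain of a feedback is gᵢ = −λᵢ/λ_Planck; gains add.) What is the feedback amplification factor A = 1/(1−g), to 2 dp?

Convert to gains: g_ice = 0.148/3.6 = 0.04111; g_wv = 1.8/3.6 = 0.5; g_alb = 0.22/3.6 = 0.06111.
Total gain g = 0.60222.
A = 1/(1 − 0.60222) = 2.51.

2.51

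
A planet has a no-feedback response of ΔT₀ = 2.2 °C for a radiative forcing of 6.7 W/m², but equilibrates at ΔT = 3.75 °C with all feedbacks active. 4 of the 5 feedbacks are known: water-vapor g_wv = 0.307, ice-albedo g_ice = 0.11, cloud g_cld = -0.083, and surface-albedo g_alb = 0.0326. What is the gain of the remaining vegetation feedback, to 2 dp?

0.05

Amplification A = ΔT/ΔT₀ = 3.75/2.2 = 1.705.
Total gain g = 1 − 1/A = 1 − 1/1.705 = 0.4135.
Known gains sum to 0.307 + 0.11 − 0.083 + 0.0326 = 0.3666.
g_veg = 0.4135 − 0.3666 = 0.05.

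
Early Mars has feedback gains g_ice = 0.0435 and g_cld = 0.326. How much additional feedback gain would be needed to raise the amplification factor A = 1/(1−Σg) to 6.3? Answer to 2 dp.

Current total gain = 0.3695.
Target gain for A = 6.3: g* = 1 − 1/6.3 = 0.8413.
Additional gain needed = 0.8413 − 0.3695 = 0.47.

0.47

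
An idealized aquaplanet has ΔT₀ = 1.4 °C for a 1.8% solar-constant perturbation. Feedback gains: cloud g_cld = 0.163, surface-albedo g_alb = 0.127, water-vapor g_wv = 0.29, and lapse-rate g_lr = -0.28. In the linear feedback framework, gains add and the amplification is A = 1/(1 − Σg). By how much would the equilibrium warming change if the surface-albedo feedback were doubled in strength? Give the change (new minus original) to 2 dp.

0.44 °C

Original: g = 0.3, ΔT = 1.4/(1−0.3) = 2.0000 °C.
With doubled surface-albedo: g' = 0.427, ΔT' = 1.4/(1−0.427) = 2.4433 °C.
Change = 2.4433 − 2.0000 = 0.44 °C.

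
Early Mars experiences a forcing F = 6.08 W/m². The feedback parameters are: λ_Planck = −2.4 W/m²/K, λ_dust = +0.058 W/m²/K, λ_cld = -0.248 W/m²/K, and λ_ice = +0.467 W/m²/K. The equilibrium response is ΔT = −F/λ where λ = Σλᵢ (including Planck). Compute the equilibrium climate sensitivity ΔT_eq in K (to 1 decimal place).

Net feedback parameter λ = (−2.4) + (+0.058) + (-0.248) + (+0.467) = -2.123 W/m²/K.
ΔT = −F/λ = −6.08/(-2.123) = 2.9 K.

2.9 K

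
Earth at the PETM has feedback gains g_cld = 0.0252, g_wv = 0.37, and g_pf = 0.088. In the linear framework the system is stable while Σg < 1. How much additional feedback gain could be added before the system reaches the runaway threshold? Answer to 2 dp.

0.52

Current total gain = 0.0252 + 0.37 + 0.088 = 0.4832.
Margin to runaway = 1 − 0.4832 = 0.52.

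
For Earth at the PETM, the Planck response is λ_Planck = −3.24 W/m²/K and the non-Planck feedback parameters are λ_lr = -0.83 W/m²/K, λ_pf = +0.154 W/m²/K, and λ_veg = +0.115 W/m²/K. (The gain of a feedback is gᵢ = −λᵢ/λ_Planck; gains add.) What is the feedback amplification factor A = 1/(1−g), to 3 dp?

Convert to gains: g_lr = -0.83/3.24 = -0.2562; g_pf = 0.154/3.24 = 0.04753; g_veg = 0.115/3.24 = 0.03549.
Total gain g = -0.17318.
A = 1/(1 + 0.17318) = 0.852.

0.852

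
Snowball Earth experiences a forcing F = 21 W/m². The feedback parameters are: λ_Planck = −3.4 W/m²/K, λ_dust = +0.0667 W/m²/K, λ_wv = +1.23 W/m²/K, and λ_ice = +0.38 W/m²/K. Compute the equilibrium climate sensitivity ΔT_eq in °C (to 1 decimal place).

12.2 °C

Net feedback parameter λ = (−3.4) + (+0.0667) + (+1.23) + (+0.38) = -1.7233 W/m²/K.
ΔT = −F/λ = −21/(-1.7233) = 12.2 °C.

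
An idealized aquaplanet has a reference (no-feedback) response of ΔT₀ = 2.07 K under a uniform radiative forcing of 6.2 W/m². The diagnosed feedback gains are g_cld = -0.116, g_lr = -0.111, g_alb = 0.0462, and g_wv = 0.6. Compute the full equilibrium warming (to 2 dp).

3.56 K

Total gain g = -0.116 − 0.111 + 0.0462 + 0.6 = 0.4192.
Amplification A = 1/(1 − 0.4192) = 1.722.
ΔT = 2.07 × 1.722 = 3.56 K.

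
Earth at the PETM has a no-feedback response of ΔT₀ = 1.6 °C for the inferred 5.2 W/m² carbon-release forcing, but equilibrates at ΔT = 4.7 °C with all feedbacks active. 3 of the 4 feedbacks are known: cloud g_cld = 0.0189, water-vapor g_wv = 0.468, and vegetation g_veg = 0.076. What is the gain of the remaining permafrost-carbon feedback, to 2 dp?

Amplification A = ΔT/ΔT₀ = 4.7/1.6 = 2.938.
Total gain g = 1 − 1/A = 1 − 1/2.938 = 0.6596.
Known gains sum to 0.0189 + 0.468 + 0.076 = 0.5629.
g_pf = 0.6596 − 0.5629 = 0.10.

0.10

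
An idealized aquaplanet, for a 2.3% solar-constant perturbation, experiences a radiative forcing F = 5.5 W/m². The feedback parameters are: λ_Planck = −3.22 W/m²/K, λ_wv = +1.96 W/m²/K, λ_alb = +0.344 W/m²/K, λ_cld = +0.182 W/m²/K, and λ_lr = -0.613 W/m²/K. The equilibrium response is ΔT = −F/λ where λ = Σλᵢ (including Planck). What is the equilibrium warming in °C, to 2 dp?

Net feedback parameter λ = (−3.22) + (+1.96) + (+0.344) + (+0.182) + (-0.613) = -1.347 W/m²/K.
ΔT = −F/λ = −5.5/(-1.347) = 4.08 °C.

4.08 °C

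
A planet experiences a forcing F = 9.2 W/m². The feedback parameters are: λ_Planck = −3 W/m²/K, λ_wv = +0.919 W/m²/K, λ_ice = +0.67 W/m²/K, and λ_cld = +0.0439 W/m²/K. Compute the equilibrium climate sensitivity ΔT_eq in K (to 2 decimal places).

6.73 K

Net feedback parameter λ = (−3) + (+0.919) + (+0.67) + (+0.0439) = -1.3671 W/m²/K.
ΔT = −F/λ = −9.2/(-1.3671) = 6.73 K.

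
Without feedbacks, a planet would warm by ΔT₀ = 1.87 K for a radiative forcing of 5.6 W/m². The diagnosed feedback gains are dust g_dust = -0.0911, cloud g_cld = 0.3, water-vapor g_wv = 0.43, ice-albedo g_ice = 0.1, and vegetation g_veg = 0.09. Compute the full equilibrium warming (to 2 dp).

Total gain g = -0.0911 + 0.3 + 0.43 + 0.1 + 0.09 = 0.8289.
Amplification A = 1/(1 − 0.8289) = 5.845.
ΔT = 1.87 × 5.845 = 10.93 K.

10.93 K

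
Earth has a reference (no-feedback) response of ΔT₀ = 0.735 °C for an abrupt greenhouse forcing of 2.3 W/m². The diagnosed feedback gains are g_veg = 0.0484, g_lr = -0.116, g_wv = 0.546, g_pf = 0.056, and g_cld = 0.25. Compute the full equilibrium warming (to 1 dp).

Total gain g = 0.0484 − 0.116 + 0.546 + 0.056 + 0.25 = 0.7844.
Amplification A = 1/(1 − 0.7844) = 4.638.
ΔT = 0.735 × 4.638 = 3.4 °C.

3.4 °C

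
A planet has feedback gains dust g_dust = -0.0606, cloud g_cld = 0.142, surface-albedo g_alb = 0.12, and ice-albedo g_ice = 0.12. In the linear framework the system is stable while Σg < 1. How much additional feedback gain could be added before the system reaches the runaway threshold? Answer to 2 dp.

0.68

Current total gain = -0.0606 + 0.142 + 0.12 + 0.12 = 0.3214.
Margin to runaway = 1 − 0.3214 = 0.68.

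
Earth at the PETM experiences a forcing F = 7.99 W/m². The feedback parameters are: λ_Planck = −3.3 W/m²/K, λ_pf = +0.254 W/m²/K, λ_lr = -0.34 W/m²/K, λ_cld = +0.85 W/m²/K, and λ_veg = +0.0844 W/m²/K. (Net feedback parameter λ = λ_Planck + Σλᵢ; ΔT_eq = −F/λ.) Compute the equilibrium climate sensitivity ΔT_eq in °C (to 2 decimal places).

3.26 °C

Net feedback parameter λ = (−3.3) + (+0.254) + (-0.34) + (+0.85) + (+0.0844) = -2.4516 W/m²/K.
ΔT = −F/λ = −7.99/(-2.4516) = 3.26 °C.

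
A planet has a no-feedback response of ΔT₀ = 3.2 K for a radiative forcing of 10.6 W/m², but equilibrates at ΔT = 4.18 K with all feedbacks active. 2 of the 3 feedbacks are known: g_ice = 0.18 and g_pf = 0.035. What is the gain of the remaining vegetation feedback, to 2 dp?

0.02

Amplification A = ΔT/ΔT₀ = 4.18/3.2 = 1.306.
Total gain g = 1 − 1/A = 1 − 1/1.306 = 0.2343.
Known gains sum to 0.18 + 0.035 = 0.215.
g_veg = 0.2343 − 0.215 = 0.02.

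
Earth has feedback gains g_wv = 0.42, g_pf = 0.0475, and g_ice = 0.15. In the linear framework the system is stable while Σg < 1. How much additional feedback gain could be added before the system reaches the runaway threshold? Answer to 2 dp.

0.38

Current total gain = 0.42 + 0.0475 + 0.15 = 0.6175.
Margin to runaway = 1 − 0.6175 = 0.38.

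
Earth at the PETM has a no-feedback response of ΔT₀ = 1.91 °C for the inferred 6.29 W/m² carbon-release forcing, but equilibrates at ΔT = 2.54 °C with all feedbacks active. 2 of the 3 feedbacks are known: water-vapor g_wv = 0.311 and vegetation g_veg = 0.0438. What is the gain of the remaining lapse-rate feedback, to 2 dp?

Amplification A = ΔT/ΔT₀ = 2.54/1.91 = 1.33.
Total gain g = 1 − 1/A = 1 − 1/1.33 = 0.2481.
Known gains sum to 0.311 + 0.0438 = 0.3548.
g_lr = 0.2481 − 0.3548 = -0.11.

-0.11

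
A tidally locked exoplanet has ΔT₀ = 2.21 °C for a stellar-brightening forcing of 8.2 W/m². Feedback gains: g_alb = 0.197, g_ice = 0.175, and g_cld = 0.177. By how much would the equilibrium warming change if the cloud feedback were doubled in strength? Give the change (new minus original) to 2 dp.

3.17 °C

Original: g = 0.549, ΔT = 2.21/(1−0.549) = 4.9002 °C.
With doubled cloud: g' = 0.726, ΔT' = 2.21/(1−0.726) = 8.0657 °C.
Change = 8.0657 − 4.9002 = 3.17 °C.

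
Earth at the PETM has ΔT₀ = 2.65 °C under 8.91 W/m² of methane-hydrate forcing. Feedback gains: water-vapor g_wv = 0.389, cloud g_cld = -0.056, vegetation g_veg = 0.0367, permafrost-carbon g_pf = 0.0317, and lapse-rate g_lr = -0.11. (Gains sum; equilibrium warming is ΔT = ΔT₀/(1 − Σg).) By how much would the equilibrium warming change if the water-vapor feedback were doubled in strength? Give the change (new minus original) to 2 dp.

4.55 °C

Original: g = 0.2914, ΔT = 2.65/(1−0.2914) = 3.7398 °C.
With doubled water-vapor: g' = 0.6804, ΔT' = 2.65/(1−0.6804) = 8.2916 °C.
Change = 8.2916 − 3.7398 = 4.55 °C.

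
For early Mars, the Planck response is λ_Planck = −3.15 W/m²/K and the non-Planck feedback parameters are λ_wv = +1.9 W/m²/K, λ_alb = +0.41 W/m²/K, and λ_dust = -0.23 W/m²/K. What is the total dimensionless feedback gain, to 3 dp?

Convert to gains: g_wv = 1.9/3.15 = 0.6032; g_alb = 0.41/3.15 = 0.1302; g_dust = -0.23/3.15 = -0.07302.
Total gain g = 0.66038.

0.660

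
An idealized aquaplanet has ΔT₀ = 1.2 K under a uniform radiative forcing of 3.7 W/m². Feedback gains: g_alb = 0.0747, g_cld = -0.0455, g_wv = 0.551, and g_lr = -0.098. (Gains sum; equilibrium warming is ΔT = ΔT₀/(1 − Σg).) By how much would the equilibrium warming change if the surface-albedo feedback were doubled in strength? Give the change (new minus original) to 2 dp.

Original: g = 0.4822, ΔT = 1.2/(1−0.4822) = 2.3175 K.
With doubled surface-albedo: g' = 0.5569, ΔT' = 1.2/(1−0.5569) = 2.7082 K.
Change = 2.7082 − 2.3175 = 0.39 K.

0.39 K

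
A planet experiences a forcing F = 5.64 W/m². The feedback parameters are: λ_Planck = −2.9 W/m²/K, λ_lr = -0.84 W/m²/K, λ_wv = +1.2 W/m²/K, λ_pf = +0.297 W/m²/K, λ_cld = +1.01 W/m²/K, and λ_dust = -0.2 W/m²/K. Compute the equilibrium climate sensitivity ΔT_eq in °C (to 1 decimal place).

3.9 °C

Net feedback parameter λ = (−2.9) + (-0.84) + (+1.2) + (+0.297) + (+1.01) + (-0.2) = -1.433 W/m²/K.
ΔT = −F/λ = −5.64/(-1.433) = 3.9 °C.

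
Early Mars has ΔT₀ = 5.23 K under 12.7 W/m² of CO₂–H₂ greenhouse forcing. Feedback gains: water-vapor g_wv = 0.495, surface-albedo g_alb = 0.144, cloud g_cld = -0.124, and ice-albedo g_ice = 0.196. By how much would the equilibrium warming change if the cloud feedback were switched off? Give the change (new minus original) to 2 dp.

Original: g = 0.711, ΔT = 5.23/(1−0.711) = 18.0969 K.
Without cloud: g' = 0.835, ΔT' = 5.23/(1−0.835) = 31.6970 K.
Change = 31.6970 − 18.0969 = 13.60 K.

13.60 K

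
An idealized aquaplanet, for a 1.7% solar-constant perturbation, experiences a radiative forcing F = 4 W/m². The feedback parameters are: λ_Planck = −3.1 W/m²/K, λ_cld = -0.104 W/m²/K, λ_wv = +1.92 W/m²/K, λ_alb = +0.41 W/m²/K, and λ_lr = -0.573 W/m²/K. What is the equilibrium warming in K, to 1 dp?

2.8 K

Net feedback parameter λ = (−3.1) + (-0.104) + (+1.92) + (+0.41) + (-0.573) = -1.447 W/m²/K.
ΔT = −F/λ = −4/(-1.447) = 2.8 K.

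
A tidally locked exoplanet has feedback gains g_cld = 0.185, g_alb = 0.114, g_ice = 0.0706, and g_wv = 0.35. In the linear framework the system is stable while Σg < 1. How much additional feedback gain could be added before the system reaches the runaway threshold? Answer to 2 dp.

Current total gain = 0.185 + 0.114 + 0.0706 + 0.35 = 0.7196.
Margin to runaway = 1 − 0.7196 = 0.28.

0.28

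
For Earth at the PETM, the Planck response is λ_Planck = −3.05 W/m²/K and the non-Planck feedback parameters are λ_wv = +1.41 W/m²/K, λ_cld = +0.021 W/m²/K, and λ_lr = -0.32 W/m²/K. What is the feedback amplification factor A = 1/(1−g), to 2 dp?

1.57

Convert to gains: g_wv = 1.41/3.05 = 0.4623; g_cld = 0.021/3.05 = 0.006885; g_lr = -0.32/3.05 = -0.1049.
Total gain g = 0.364285.
A = 1/(1 − 0.364285) = 1.57.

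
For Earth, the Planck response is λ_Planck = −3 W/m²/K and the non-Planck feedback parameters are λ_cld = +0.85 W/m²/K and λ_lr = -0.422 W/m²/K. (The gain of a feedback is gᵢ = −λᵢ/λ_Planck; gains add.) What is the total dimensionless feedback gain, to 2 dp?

Convert to gains: g_cld = 0.85/3 = 0.2833; g_lr = -0.422/3 = -0.1407.
Total gain g = 0.1426.

0.14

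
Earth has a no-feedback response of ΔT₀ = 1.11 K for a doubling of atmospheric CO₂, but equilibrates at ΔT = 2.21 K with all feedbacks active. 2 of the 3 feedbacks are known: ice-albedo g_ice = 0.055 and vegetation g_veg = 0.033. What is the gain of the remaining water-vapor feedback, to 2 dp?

0.41

Amplification A = ΔT/ΔT₀ = 2.21/1.11 = 1.991.
Total gain g = 1 − 1/A = 1 − 1/1.991 = 0.4977.
Known gains sum to 0.055 + 0.033 = 0.088.
g_wv = 0.4977 − 0.088 = 0.41.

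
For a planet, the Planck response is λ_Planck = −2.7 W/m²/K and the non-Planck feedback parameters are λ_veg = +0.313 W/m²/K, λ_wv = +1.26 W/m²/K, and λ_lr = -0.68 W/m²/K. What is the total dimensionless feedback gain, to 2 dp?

0.33

Convert to gains: g_veg = 0.313/2.7 = 0.1159; g_wv = 1.26/2.7 = 0.4667; g_lr = -0.68/2.7 = -0.2519.
Total gain g = 0.3307.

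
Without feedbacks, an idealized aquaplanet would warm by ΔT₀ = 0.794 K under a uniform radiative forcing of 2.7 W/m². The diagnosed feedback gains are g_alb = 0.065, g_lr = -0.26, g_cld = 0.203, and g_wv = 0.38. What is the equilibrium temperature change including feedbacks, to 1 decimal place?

Total gain g = 0.065 − 0.26 + 0.203 + 0.38 = 0.388.
Amplification A = 1/(1 − 0.388) = 1.634.
ΔT = 0.794 × 1.634 = 1.3 K.

1.3 K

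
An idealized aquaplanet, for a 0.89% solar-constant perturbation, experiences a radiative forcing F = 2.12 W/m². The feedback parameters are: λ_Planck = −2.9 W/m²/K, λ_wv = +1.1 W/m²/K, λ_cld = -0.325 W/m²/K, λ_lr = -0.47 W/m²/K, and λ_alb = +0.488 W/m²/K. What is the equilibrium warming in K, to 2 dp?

Net feedback parameter λ = (−2.9) + (+1.1) + (-0.325) + (-0.47) + (+0.488) = -2.107 W/m²/K.
ΔT = −F/λ = −2.12/(-2.107) = 1.01 K.

1.01 K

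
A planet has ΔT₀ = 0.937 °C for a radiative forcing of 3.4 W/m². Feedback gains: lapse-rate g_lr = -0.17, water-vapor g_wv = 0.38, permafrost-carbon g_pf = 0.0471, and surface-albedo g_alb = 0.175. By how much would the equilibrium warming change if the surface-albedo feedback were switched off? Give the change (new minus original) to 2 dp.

Original: g = 0.4321, ΔT = 0.937/(1−0.4321) = 1.6499 °C.
Without surface-albedo: g' = 0.2571, ΔT' = 0.937/(1−0.2571) = 1.2613 °C.
Change = 1.2613 − 1.6499 = -0.39 °C.

-0.39 °C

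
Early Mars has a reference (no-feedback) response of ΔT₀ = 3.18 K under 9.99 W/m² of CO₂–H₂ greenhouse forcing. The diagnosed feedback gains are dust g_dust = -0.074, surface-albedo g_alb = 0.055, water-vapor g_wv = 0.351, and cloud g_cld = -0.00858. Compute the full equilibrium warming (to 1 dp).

4.7 K

Total gain g = -0.074 + 0.055 + 0.351 − 0.00858 = 0.32342.
Amplification A = 1/(1 − 0.32342) = 1.478.
ΔT = 3.18 × 1.478 = 4.7 K.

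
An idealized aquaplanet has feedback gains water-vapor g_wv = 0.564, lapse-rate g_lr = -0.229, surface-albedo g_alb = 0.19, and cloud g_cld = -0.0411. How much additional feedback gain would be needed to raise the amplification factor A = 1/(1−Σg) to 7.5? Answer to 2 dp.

Current total gain = 0.4839.
Target gain for A = 7.5: g* = 1 − 1/7.5 = 0.8667.
Additional gain needed = 0.8667 − 0.4839 = 0.38.

0.38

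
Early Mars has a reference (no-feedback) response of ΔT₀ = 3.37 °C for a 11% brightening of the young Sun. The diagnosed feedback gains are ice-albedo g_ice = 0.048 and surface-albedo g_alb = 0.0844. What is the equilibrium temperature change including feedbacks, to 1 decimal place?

Total gain g = 0.048 + 0.0844 = 0.1324.
Amplification A = 1/(1 − 0.1324) = 1.153.
ΔT = 3.37 × 1.153 = 3.9 °C.

3.9 °C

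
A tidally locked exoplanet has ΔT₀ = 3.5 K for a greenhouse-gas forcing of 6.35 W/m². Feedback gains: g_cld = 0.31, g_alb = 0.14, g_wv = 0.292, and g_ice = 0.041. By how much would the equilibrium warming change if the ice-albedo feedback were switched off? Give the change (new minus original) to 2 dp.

Original: g = 0.783, ΔT = 3.5/(1−0.783) = 16.1290 K.
Without ice-albedo: g' = 0.742, ΔT' = 3.5/(1−0.742) = 13.5659 K.
Change = 13.5659 − 16.1290 = -2.56 K.

-2.56 K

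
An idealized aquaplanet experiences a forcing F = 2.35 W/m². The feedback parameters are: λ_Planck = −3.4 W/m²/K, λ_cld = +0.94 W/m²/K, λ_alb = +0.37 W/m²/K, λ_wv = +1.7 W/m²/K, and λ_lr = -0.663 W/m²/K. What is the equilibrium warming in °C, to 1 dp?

2.2 °C

Net feedback parameter λ = (−3.4) + (+0.94) + (+0.37) + (+1.7) + (-0.663) = -1.053 W/m²/K.
ΔT = −F/λ = −2.35/(-1.053) = 2.2 °C.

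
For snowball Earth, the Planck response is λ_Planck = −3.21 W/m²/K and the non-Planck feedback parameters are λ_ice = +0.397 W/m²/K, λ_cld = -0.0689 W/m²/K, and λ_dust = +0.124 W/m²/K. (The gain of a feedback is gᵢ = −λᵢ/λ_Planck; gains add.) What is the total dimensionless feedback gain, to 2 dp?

Convert to gains: g_ice = 0.397/3.21 = 0.1237; g_cld = -0.0689/3.21 = -0.02146; g_dust = 0.124/3.21 = 0.03863.
Total gain g = 0.14087.

0.14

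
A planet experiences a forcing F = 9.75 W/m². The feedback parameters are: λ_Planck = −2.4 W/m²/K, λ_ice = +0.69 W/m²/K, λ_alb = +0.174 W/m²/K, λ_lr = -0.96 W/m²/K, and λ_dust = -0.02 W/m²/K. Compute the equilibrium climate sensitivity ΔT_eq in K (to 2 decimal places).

3.88 K

Net feedback parameter λ = (−2.4) + (+0.69) + (+0.174) + (-0.96) + (-0.02) = -2.516 W/m²/K.
ΔT = −F/λ = −9.75/(-2.516) = 3.88 K.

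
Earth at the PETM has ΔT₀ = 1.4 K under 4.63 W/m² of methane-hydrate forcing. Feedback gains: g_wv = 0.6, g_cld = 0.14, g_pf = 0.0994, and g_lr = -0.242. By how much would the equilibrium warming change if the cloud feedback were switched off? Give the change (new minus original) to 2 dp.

Original: g = 0.5974, ΔT = 1.4/(1−0.5974) = 3.4774 K.
Without cloud: g' = 0.4574, ΔT' = 1.4/(1−0.4574) = 2.5802 K.
Change = 2.5802 − 3.4774 = -0.90 K.

-0.90 K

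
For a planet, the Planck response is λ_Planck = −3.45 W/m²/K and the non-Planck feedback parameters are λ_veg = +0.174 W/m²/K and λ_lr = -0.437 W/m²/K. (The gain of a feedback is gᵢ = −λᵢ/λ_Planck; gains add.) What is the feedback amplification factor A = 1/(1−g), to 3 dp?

0.929

Convert to gains: g_veg = 0.174/3.45 = 0.05043; g_lr = -0.437/3.45 = -0.1267.
Total gain g = -0.07627.
A = 1/(1 + 0.07627) = 0.929.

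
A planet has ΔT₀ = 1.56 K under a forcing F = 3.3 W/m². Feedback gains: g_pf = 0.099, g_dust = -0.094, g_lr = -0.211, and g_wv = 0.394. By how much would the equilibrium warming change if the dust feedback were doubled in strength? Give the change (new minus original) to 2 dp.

-0.20 K

Original: g = 0.188, ΔT = 1.56/(1−0.188) = 1.9212 K.
With doubled dust: g' = 0.094, ΔT' = 1.56/(1−0.094) = 1.7219 K.
Change = 1.7219 − 1.9212 = -0.20 K.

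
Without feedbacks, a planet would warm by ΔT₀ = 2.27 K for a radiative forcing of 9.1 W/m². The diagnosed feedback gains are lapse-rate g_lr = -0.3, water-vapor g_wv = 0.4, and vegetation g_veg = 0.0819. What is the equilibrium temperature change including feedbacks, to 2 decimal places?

Total gain g = -0.3 + 0.4 + 0.0819 = 0.1819.
Amplification A = 1/(1 − 0.1819) = 1.222.
ΔT = 2.27 × 1.222 = 2.77 K.

2.77 K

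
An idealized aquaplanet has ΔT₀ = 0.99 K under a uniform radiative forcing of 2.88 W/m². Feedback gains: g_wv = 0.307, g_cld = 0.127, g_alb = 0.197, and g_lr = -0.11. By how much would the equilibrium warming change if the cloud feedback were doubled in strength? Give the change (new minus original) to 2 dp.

0.75 K

Original: g = 0.521, ΔT = 0.99/(1−0.521) = 2.0668 K.
With doubled cloud: g' = 0.648, ΔT' = 0.99/(1−0.648) = 2.8125 K.
Change = 2.8125 − 2.0668 = 0.75 K.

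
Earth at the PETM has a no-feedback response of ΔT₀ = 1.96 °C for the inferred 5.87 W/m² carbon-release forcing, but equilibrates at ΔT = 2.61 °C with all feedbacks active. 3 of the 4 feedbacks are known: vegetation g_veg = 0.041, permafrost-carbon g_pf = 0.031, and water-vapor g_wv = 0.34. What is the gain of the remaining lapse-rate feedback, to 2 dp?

Amplification A = ΔT/ΔT₀ = 2.61/1.96 = 1.332.
Total gain g = 1 − 1/A = 1 − 1/1.332 = 0.2492.
Known gains sum to 0.041 + 0.031 + 0.34 = 0.412.
g_lr = 0.2492 − 0.412 = -0.16.

-0.16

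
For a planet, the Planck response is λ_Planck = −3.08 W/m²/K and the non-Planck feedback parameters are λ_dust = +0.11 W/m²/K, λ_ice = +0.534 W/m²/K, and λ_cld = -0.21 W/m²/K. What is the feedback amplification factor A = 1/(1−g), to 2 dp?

1.16

Convert to gains: g_dust = 0.11/3.08 = 0.03571; g_ice = 0.534/3.08 = 0.1734; g_cld = -0.21/3.08 = -0.06818.
Total gain g = 0.14093.
A = 1/(1 − 0.14093) = 1.16.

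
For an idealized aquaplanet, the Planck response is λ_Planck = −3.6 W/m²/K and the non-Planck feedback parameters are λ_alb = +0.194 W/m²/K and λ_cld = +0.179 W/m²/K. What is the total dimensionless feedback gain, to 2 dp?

0.10

Convert to gains: g_alb = 0.194/3.6 = 0.05389; g_cld = 0.179/3.6 = 0.04972.
Total gain g = 0.10361.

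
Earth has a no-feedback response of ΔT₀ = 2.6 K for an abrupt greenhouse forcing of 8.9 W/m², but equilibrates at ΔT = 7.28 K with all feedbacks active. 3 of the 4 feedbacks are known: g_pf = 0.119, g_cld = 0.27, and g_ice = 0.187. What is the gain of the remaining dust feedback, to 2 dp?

0.07

Amplification A = ΔT/ΔT₀ = 7.28/2.6 = 2.8.
Total gain g = 1 − 1/A = 1 − 1/2.8 = 0.6429.
Known gains sum to 0.119 + 0.27 + 0.187 = 0.576.
g_dust = 0.6429 − 0.576 = 0.07.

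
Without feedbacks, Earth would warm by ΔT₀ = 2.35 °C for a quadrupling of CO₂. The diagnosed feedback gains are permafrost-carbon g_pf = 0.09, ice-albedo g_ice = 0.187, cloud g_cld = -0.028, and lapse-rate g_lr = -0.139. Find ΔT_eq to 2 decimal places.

Total gain g = 0.09 + 0.187 − 0.028 − 0.139 = 0.11.
Amplification A = 1/(1 − 0.11) = 1.124.
ΔT = 2.35 × 1.124 = 2.64 °C.

2.64 °C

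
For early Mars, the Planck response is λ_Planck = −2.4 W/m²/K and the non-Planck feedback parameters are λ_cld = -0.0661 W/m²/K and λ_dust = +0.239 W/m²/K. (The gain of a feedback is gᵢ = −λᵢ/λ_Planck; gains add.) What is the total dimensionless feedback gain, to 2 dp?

0.07

Convert to gains: g_cld = -0.0661/2.4 = -0.02754; g_dust = 0.239/2.4 = 0.09958.
Total gain g = 0.07204.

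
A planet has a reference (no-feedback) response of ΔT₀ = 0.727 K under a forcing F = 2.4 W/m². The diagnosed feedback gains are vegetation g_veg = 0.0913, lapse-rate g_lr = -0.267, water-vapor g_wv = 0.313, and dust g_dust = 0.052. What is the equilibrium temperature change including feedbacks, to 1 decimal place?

0.9 K

Total gain g = 0.0913 − 0.267 + 0.313 + 0.052 = 0.1893.
Amplification A = 1/(1 − 0.1893) = 1.234.
ΔT = 0.727 × 1.234 = 0.9 K.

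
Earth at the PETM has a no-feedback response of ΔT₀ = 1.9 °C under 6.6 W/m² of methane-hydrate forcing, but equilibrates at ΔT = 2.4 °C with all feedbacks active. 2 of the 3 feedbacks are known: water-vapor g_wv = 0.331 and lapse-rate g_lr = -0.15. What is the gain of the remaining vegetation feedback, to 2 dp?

0.03

Amplification A = ΔT/ΔT₀ = 2.4/1.9 = 1.263.
Total gain g = 1 − 1/A = 1 − 1/1.263 = 0.2082.
Known gains sum to 0.331 − 0.15 = 0.181.
g_veg = 0.2082 − 0.181 = 0.03.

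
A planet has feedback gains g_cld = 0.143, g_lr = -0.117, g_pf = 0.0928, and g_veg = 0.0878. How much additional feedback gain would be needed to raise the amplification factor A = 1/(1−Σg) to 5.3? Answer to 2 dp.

0.60

Current total gain = 0.2066.
Target gain for A = 5.3: g* = 1 − 1/5.3 = 0.8113.
Additional gain needed = 0.8113 − 0.2066 = 0.60.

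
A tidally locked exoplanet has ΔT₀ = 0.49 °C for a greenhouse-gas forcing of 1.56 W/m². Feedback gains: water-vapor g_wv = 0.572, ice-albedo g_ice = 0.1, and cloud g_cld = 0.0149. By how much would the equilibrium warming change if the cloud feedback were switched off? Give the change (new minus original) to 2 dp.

Original: g = 0.6869, ΔT = 0.49/(1−0.6869) = 1.5650 °C.
Without cloud: g' = 0.672, ΔT' = 0.49/(1−0.672) = 1.4939 °C.
Change = 1.4939 − 1.5650 = -0.07 °C.

-0.07 °C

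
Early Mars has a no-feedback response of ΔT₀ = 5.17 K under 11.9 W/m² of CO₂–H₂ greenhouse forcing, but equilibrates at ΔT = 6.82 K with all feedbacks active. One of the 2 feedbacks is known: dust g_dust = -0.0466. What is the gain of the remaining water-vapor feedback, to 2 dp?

0.29

Amplification A = ΔT/ΔT₀ = 6.82/5.17 = 1.319.
Total gain g = 1 − 1/A = 1 − 1/1.319 = 0.2418.
The known gain is -0.0466.
g_wv = 0.2418 + 0.0466 = 0.29.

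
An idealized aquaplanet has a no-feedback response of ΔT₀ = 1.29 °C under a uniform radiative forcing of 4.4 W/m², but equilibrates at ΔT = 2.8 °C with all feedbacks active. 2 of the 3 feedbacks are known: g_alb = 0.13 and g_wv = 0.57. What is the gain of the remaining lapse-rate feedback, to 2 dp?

Amplification A = ΔT/ΔT₀ = 2.8/1.29 = 2.171.
Total gain g = 1 − 1/A = 1 − 1/2.171 = 0.5394.
Known gains sum to 0.13 + 0.57 = 0.7.
g_lr = 0.5394 − 0.7 = -0.16.

-0.16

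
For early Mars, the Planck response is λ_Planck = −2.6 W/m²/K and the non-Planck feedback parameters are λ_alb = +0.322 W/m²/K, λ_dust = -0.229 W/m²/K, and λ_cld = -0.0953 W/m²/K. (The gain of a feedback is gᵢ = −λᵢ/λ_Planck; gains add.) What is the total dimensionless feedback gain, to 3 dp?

-0.001

Convert to gains: g_alb = 0.322/2.6 = 0.1238; g_dust = -0.229/2.6 = -0.08808; g_cld = -0.0953/2.6 = -0.03665.
Total gain g = -0.00093.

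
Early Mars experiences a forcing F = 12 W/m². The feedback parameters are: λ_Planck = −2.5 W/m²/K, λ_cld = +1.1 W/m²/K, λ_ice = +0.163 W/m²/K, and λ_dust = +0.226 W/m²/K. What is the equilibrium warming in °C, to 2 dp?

11.87 °C

Net feedback parameter λ = (−2.5) + (+1.1) + (+0.163) + (+0.226) = -1.011 W/m²/K.
ΔT = −F/λ = −12/(-1.011) = 11.87 °C.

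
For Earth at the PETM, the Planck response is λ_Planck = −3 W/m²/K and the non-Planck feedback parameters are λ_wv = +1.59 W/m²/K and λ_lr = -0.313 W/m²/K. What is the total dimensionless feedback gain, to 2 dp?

0.43

Convert to gains: g_wv = 1.59/3 = 0.53; g_lr = -0.313/3 = -0.1043.
Total gain g = 0.4257.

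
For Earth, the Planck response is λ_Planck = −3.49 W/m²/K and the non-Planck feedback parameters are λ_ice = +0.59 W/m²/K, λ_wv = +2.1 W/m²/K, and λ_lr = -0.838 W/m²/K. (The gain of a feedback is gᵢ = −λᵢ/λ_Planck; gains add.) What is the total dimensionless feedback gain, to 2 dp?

0.53

Convert to gains: g_ice = 0.59/3.49 = 0.1691; g_wv = 2.1/3.49 = 0.6017; g_lr = -0.838/3.49 = -0.2401.
Total gain g = 0.5307.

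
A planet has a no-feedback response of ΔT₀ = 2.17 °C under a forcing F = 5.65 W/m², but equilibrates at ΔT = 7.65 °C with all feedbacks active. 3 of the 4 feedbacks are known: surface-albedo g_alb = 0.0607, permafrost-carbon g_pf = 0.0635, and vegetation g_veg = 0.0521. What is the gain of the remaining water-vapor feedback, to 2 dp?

0.54

Amplification A = ΔT/ΔT₀ = 7.65/2.17 = 3.525.
Total gain g = 1 − 1/A = 1 − 1/3.525 = 0.7163.
Known gains sum to 0.0607 + 0.0635 + 0.0521 = 0.1763.
g_wv = 0.7163 − 0.1763 = 0.54.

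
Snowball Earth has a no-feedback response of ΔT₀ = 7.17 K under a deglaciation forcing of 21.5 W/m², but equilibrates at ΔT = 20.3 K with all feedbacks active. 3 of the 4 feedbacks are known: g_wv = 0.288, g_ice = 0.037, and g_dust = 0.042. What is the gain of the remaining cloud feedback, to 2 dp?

Amplification A = ΔT/ΔT₀ = 20.3/7.17 = 2.831.
Total gain g = 1 − 1/A = 1 − 1/2.831 = 0.6468.
Known gains sum to 0.288 + 0.037 + 0.042 = 0.367.
g_cld = 0.6468 − 0.367 = 0.28.

0.28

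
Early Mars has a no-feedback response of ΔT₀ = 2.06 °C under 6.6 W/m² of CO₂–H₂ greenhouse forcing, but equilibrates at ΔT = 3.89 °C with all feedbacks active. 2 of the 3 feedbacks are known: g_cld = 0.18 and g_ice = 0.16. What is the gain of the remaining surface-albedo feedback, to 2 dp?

Amplification A = ΔT/ΔT₀ = 3.89/2.06 = 1.888.
Total gain g = 1 − 1/A = 1 − 1/1.888 = 0.4703.
Known gains sum to 0.18 + 0.16 = 0.34.
g_alb = 0.4703 − 0.34 = 0.13.

0.13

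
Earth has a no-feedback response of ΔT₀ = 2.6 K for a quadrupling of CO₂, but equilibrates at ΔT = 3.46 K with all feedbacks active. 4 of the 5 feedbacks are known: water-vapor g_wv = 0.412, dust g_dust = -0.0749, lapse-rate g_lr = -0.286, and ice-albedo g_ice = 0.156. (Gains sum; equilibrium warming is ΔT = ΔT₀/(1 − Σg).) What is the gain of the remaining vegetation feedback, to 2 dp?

Amplification A = ΔT/ΔT₀ = 3.46/2.6 = 1.331.
Total gain g = 1 − 1/A = 1 − 1/1.331 = 0.2487.
Known gains sum to 0.412 − 0.0749 − 0.286 + 0.156 = 0.2071.
g_veg = 0.2487 − 0.2071 = 0.04.

0.04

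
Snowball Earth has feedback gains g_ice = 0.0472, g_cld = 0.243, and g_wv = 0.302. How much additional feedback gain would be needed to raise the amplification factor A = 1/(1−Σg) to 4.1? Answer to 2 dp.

0.16

Current total gain = 0.5922.
Target gain for A = 4.1: g* = 1 − 1/4.1 = 0.7561.
Additional gain needed = 0.7561 − 0.5922 = 0.16.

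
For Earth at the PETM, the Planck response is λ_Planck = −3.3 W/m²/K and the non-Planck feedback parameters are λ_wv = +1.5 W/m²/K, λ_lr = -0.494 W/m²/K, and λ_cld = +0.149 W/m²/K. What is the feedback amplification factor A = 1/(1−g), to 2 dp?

Convert to gains: g_wv = 1.5/3.3 = 0.4545; g_lr = -0.494/3.3 = -0.1497; g_cld = 0.149/3.3 = 0.04515.
Total gain g = 0.34995.
A = 1/(1 − 0.34995) = 1.54.

1.54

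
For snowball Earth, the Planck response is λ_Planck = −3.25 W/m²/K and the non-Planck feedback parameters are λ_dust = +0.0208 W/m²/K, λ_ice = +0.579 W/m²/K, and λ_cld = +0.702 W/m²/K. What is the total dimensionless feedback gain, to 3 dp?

0.401

Convert to gains: g_dust = 0.0208/3.25 = 0.0064; g_ice = 0.579/3.25 = 0.1782; g_cld = 0.702/3.25 = 0.216.
Total gain g = 0.4006.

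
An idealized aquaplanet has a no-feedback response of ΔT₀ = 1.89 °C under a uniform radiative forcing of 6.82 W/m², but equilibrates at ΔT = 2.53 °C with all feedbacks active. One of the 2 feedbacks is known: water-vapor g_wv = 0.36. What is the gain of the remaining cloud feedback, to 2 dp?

Amplification A = ΔT/ΔT₀ = 2.53/1.89 = 1.339.
Total gain g = 1 − 1/A = 1 − 1/1.339 = 0.2532.
The known gain is 0.36.
g_cld = 0.2532 − 0.36 = -0.11.

-0.11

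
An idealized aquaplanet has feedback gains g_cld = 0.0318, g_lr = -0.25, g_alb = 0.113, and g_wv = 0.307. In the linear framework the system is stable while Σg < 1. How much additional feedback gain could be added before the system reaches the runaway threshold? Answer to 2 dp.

0.80

Current total gain = 0.0318 − 0.25 + 0.113 + 0.307 = 0.2018.
Margin to runaway = 1 − 0.2018 = 0.80.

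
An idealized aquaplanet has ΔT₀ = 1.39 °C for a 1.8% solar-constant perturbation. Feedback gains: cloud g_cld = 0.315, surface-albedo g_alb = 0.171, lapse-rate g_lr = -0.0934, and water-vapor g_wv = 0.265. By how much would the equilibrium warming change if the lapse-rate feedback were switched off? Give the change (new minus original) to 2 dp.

Original: g = 0.6576, ΔT = 1.39/(1−0.6576) = 4.0596 °C.
Without lapse-rate: g' = 0.751, ΔT' = 1.39/(1−0.751) = 5.5823 °C.
Change = 5.5823 − 4.0596 = 1.52 °C.

1.52 °C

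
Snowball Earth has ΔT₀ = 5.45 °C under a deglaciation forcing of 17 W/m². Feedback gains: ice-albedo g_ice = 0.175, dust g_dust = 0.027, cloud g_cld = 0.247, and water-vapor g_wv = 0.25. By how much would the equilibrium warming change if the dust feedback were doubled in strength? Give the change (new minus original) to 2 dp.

Original: g = 0.699, ΔT = 5.45/(1−0.699) = 18.1063 °C.
With doubled dust: g' = 0.726, ΔT' = 5.45/(1−0.726) = 19.8905 °C.
Change = 19.8905 − 18.1063 = 1.78 °C.

1.78 °C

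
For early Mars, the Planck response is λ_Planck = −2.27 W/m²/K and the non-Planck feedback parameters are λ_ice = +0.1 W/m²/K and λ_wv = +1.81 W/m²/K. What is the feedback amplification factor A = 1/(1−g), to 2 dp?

Convert to gains: g_ice = 0.1/2.27 = 0.04405; g_wv = 1.81/2.27 = 0.7974.
Total gain g = 0.84145.
A = 1/(1 − 0.84145) = 6.31.

6.31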